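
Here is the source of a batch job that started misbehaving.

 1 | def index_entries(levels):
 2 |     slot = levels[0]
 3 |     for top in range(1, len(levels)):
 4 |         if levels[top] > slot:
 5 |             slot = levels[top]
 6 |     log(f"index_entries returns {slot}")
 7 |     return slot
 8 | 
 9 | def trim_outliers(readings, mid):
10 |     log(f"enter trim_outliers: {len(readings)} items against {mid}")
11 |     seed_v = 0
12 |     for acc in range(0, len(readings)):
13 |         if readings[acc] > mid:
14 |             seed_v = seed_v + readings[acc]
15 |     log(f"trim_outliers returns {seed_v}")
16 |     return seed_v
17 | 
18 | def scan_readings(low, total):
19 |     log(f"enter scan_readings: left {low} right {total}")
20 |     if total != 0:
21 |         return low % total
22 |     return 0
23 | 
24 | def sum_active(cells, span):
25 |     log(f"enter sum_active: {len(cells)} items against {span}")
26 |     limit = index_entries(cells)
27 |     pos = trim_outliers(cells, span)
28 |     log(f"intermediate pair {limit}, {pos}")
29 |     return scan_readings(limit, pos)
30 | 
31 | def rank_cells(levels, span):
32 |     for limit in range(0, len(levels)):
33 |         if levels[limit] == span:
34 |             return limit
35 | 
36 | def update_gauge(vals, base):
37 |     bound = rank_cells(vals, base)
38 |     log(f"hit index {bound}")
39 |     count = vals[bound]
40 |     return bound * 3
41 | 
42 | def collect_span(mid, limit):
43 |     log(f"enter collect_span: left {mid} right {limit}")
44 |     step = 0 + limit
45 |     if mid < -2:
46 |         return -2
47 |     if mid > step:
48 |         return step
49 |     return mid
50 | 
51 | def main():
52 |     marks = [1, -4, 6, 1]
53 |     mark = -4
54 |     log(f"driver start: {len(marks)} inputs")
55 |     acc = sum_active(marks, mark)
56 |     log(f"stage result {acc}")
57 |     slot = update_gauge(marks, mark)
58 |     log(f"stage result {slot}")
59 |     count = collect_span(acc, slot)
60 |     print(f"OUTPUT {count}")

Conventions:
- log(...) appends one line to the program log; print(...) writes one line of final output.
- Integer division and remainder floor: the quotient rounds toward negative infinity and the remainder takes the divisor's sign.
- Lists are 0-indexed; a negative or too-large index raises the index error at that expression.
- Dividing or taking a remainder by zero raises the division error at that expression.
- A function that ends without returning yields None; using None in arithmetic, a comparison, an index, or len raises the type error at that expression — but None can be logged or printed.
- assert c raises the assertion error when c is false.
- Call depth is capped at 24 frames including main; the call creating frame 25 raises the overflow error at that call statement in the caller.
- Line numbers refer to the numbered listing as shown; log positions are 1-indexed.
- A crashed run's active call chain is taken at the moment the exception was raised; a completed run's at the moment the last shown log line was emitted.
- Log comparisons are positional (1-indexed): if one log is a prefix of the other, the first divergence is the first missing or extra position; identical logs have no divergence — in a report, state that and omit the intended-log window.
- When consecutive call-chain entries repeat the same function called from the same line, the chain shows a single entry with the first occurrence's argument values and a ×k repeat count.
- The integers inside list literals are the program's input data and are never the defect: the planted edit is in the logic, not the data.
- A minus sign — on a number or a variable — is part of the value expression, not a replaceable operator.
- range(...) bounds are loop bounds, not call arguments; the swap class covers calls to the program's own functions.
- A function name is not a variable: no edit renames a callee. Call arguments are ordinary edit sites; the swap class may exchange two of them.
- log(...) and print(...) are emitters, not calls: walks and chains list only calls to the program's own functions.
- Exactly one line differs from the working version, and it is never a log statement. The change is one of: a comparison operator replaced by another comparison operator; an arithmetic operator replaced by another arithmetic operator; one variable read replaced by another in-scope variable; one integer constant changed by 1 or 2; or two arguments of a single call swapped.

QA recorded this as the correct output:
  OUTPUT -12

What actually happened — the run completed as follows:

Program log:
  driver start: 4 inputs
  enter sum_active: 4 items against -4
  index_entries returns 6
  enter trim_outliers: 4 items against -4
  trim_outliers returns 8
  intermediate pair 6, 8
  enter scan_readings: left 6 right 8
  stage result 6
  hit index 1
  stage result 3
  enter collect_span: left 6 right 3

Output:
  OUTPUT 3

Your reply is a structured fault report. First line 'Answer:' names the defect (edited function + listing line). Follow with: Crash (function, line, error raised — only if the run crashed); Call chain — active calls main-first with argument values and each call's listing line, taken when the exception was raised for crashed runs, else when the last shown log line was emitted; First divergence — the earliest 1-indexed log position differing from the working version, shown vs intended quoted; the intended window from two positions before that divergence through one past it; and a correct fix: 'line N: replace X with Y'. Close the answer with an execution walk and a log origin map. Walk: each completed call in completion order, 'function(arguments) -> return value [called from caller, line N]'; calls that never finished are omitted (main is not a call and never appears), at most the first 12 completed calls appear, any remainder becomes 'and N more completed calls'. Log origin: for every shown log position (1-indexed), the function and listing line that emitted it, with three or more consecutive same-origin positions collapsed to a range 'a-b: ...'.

Answer: the defect is in update_gauge at line 40.
Key fact: At log position 10 the runs split — shown 'stage result 3', but the working version logs 'stage result -12'.
Call chain: main -> collect_span(6, 3) (called at line 59).
First divergence: position 10 — the shown line 'stage result 3' should read 'stage result -12'.
Intended log window:
  8: stage result 6
  9: hit index 1
  10: stage result -12
  11: enter collect_span: left 6 right -12
Execution walk:
  index_entries([1, -4, 6, 1]) -> 6  [called from sum_active, line 26]
  trim_outliers([1, -4, 6, 1], -4) -> 8  [called from sum_active, line 27]
  scan_readings(6, 8) -> 6  [called from sum_active, line 29]
  sum_active([1, -4, 6, 1], -4) -> 6  [called from main, line 55]
  rank_cells([1, -4, 6, 1], -4) -> 1  [called from update_gauge, line 37]
  update_gauge([1, -4, 6, 1], -4) -> 3  [called from main, line 57]
  collect_span(6, 3) -> 3  [called from main, line 59]
Origin of each log line:
  1 — main, line 54
  2 — sum_active, line 25
  3 — index_entries, line 6
  4 — trim_outliers, line 10
  5 — trim_outliers, line 15
  6 — sum_active, line 28
  7 — scan_readings, line 19
  8 — main, line 56
  9 — update_gauge, line 38
  10 — main, line 58
  11 — collect_span, line 43
A correct fix: line 40: replace `bound` with `count`.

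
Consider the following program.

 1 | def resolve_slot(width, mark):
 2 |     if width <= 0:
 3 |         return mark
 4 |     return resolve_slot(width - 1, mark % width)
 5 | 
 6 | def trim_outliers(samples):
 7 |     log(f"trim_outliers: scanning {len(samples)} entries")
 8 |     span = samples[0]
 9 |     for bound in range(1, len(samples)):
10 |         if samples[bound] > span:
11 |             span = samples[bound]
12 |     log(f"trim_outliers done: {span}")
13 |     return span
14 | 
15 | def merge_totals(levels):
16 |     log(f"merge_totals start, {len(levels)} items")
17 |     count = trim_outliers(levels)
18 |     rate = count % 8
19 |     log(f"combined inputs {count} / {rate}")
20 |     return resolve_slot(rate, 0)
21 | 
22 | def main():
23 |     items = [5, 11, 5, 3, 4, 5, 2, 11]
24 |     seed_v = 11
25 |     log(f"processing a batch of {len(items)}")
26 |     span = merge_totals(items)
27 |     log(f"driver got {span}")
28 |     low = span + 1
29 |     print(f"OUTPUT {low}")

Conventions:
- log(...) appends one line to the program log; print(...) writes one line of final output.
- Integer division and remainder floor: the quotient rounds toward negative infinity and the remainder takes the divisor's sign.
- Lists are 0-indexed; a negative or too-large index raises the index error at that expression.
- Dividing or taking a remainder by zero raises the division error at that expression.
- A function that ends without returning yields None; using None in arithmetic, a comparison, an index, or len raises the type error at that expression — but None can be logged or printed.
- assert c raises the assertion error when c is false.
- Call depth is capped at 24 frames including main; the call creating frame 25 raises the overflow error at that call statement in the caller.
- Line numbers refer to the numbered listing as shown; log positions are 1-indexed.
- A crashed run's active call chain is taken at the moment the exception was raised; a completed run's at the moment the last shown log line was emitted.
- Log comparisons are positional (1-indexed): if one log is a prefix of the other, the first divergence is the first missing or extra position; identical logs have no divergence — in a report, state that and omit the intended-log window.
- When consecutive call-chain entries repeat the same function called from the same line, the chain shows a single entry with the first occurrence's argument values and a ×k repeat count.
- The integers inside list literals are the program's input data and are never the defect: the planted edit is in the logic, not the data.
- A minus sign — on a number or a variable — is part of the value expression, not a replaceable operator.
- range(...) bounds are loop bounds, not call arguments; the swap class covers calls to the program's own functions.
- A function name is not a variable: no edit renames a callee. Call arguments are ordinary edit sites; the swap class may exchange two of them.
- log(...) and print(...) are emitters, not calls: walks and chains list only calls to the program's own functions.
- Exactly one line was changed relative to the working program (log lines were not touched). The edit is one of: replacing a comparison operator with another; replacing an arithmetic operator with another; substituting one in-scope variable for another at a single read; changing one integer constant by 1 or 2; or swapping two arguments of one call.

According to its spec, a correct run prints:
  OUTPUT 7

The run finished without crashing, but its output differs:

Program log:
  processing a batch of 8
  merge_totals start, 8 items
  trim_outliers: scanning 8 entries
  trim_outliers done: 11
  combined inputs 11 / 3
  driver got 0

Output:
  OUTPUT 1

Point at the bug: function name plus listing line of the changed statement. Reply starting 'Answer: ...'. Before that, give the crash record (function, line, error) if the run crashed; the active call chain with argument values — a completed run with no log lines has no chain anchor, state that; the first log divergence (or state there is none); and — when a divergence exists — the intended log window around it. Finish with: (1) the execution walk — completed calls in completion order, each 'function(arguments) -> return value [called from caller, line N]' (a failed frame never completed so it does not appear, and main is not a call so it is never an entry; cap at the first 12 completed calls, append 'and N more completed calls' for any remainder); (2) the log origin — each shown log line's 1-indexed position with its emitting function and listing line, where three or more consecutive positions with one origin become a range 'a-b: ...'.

Answer: the defect is in resolve_slot at line 4.
The tell: The earliest visible damage is log position 6 — 'driver got 0' rather than the intended 'driver got 6'.
Call chain: main.
First divergence: position 6 — the shown line 'driver got 0' should read 'driver got 6'.
Intended log window:
  4: trim_outliers done: 11
  5: combined inputs 11 / 3
  6: driver got 6
Execution walk:
  trim_outliers([5, 11, 5, 3, 4, 5, 2, 11]) -> 11  [called from merge_totals, line 17]
  resolve_slot(0, 0) -> 0  [called from resolve_slot, line 4]
  resolve_slot(1, 0) -> 0  [called from resolve_slot, line 4]
  resolve_slot(2, 0) -> 0  [called from resolve_slot, line 4]
  resolve_slot(3, 0) -> 0  [called from merge_totals, line 20]
  merge_totals([5, 11, 5, 3, 4, 5, 2, 11]) -> 0  [called from main, line 26]
Log line origins:
  1 — main, line 25
  2 — merge_totals, line 16
  3 — trim_outliers, line 7
  4 — trim_outliers, line 12
  5 — merge_totals, line 19
  6 — main, line 27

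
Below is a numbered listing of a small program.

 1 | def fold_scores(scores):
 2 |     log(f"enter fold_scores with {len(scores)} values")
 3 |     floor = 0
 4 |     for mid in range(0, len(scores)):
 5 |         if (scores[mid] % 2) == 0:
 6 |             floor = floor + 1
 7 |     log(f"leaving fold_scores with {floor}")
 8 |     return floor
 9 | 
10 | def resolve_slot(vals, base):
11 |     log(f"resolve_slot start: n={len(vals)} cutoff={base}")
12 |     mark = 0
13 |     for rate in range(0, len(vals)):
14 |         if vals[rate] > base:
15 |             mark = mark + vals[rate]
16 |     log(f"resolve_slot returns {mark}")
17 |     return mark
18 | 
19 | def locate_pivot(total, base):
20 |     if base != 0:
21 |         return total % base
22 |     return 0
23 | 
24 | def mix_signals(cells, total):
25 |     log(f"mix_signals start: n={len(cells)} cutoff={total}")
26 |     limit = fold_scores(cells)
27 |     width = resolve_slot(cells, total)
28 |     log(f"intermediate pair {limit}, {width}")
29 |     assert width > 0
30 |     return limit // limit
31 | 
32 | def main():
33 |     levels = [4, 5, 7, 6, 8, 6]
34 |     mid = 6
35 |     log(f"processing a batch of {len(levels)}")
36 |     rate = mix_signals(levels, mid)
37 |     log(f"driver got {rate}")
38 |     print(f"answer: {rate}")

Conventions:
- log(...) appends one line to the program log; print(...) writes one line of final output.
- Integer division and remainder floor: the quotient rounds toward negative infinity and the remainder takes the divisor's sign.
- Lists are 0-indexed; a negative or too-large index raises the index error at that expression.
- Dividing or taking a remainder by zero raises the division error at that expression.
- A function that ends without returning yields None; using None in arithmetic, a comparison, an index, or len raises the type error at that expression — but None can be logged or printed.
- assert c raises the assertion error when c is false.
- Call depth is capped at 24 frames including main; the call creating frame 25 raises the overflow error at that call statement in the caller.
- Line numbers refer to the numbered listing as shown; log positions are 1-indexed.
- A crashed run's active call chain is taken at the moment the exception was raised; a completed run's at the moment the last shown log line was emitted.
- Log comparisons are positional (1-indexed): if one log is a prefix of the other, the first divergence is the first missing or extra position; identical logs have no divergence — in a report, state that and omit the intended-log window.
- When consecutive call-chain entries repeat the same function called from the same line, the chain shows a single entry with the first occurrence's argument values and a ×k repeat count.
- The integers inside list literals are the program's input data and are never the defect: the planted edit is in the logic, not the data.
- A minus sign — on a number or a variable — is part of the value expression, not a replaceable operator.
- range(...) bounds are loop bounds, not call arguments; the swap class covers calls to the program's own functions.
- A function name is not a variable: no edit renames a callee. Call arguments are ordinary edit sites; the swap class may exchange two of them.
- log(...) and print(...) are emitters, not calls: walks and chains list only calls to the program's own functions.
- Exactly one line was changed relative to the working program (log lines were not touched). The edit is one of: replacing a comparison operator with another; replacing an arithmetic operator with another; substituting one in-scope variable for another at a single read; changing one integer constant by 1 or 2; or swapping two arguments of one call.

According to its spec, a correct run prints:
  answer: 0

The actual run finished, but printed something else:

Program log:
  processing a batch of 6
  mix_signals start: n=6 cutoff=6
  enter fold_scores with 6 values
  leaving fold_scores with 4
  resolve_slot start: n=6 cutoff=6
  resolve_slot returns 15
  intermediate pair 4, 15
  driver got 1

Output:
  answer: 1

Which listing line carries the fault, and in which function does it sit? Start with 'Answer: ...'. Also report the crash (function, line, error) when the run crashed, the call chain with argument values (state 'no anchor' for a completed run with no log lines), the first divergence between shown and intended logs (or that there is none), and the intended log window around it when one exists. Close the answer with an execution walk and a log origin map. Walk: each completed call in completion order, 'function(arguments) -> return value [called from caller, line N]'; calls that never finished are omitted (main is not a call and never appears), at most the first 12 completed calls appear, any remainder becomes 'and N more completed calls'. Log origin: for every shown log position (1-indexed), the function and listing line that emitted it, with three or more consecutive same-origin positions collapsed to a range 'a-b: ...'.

Answer: the defect is in mix_signals at line 30.
Key fact: Position 8 is the first bad log line: 'driver got 1' should read 'driver got 0'.
Call chain: main.
First divergence: position 8 — the shown line 'driver got 1' should read 'driver got 0'.
Intended log window:
  6: resolve_slot returns 15
  7: intermediate pair 4, 15
  8: driver got 0
Execution walk:
  fold_scores([4, 5, 7, 6, 8, 6]) -> 4  [called from mix_signals, line 26]
  resolve_slot([4, 5, 7, 6, 8, 6], 6) -> 15  [called from mix_signals, line 27]
  mix_signals([4, 5, 7, 6, 8, 6], 6) -> 1  [called from main, line 36]
Origin of each log line:
  1: from main, line 35
  2: from mix_signals, line 25
  3: from fold_scores, line 2
  4: from fold_scores, line 7
  5: from resolve_slot, line 11
  6: from resolve_slot, line 16
  7: from mix_signals, line 28
  8: from main, line 37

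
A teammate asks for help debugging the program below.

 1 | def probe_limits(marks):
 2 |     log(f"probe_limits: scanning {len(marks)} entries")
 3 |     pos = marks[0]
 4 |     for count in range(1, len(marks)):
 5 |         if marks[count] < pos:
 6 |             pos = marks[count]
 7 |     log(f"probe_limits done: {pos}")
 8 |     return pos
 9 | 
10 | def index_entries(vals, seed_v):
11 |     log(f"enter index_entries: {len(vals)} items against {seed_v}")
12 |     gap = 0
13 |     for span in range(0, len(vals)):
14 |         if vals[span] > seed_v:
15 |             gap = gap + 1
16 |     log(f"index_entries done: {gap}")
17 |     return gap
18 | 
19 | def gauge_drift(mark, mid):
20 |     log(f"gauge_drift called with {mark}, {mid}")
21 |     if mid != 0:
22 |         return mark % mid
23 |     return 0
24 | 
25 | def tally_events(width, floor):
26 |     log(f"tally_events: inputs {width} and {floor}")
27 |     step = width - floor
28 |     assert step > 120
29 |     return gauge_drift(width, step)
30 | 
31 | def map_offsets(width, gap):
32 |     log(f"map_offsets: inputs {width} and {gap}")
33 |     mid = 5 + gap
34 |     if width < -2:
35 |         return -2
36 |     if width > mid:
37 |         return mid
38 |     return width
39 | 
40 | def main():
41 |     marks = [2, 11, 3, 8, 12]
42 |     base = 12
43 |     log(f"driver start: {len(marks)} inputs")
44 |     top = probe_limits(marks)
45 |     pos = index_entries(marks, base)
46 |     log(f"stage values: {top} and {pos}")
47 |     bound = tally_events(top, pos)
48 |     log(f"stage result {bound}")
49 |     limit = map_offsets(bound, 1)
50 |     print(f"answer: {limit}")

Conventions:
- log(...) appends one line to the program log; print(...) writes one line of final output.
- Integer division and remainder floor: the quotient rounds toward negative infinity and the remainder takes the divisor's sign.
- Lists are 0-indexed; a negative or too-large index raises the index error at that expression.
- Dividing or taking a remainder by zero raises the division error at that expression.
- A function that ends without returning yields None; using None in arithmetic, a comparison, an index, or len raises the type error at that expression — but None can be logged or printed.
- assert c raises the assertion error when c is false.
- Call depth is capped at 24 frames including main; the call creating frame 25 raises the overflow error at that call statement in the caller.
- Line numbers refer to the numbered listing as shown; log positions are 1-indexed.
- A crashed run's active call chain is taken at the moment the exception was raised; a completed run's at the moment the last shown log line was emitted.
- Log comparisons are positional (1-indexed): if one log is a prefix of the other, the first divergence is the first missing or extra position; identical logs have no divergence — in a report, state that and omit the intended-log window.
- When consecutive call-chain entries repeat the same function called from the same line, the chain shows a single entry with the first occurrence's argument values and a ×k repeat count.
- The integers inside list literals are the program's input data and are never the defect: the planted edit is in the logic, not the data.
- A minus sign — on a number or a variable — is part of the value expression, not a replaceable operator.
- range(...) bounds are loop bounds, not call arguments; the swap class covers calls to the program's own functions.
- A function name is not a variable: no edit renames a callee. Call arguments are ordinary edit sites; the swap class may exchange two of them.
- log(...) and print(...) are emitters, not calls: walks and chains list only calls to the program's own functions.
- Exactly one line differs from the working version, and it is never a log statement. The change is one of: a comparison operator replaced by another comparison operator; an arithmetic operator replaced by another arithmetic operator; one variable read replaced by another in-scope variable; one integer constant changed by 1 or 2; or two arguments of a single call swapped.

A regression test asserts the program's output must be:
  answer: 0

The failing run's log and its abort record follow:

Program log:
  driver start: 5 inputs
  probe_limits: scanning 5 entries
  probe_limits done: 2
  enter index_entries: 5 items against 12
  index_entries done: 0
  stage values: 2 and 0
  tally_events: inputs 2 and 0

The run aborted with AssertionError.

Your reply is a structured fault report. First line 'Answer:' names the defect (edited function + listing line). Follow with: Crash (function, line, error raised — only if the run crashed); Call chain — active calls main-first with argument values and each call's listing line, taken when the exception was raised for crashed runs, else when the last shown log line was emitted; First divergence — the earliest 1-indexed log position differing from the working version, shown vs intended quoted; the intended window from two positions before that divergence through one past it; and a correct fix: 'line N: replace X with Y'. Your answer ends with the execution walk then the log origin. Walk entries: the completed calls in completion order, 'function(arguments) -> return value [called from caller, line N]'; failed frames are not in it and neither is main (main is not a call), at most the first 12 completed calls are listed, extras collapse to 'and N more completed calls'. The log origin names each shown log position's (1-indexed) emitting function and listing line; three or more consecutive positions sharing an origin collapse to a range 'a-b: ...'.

Answer: the defect is in tally_events at line 28.
Core observation: Only 7 log lines were emitted before the run died; the intended continuation was 'gauge_drift called with 2, 2'.
Crash: tally_events, line 28, AssertionError.
Call chain: main -> tally_events(2, 0) (called at line 47).
First divergence: position 8 — the faulty run's log ends after 7 lines; the working version continues with 'gauge_drift called with 2, 2'.
Intended log window:
  6: stage values: 2 and 0
  7: tally_events: inputs 2 and 0
  8: gauge_drift called with 2, 2
  9: stage result 0
Execution walk:
  probe_limits([2, 11, 3, 8, 12]) -> 2  [called from main, line 44]
  index_entries([2, 11, 3, 8, 12], 12) -> 0  [called from main, line 45]
Log line origins:
  1: logged in main at line 43
  2: logged in probe_limits at line 2
  3: logged in probe_limits at line 7
  4: logged in index_entries at line 11
  5: logged in index_entries at line 16
  6: logged in main at line 46
  7: logged in tally_events at line 26
A correct fix: line 28: replace `>` with `<=`.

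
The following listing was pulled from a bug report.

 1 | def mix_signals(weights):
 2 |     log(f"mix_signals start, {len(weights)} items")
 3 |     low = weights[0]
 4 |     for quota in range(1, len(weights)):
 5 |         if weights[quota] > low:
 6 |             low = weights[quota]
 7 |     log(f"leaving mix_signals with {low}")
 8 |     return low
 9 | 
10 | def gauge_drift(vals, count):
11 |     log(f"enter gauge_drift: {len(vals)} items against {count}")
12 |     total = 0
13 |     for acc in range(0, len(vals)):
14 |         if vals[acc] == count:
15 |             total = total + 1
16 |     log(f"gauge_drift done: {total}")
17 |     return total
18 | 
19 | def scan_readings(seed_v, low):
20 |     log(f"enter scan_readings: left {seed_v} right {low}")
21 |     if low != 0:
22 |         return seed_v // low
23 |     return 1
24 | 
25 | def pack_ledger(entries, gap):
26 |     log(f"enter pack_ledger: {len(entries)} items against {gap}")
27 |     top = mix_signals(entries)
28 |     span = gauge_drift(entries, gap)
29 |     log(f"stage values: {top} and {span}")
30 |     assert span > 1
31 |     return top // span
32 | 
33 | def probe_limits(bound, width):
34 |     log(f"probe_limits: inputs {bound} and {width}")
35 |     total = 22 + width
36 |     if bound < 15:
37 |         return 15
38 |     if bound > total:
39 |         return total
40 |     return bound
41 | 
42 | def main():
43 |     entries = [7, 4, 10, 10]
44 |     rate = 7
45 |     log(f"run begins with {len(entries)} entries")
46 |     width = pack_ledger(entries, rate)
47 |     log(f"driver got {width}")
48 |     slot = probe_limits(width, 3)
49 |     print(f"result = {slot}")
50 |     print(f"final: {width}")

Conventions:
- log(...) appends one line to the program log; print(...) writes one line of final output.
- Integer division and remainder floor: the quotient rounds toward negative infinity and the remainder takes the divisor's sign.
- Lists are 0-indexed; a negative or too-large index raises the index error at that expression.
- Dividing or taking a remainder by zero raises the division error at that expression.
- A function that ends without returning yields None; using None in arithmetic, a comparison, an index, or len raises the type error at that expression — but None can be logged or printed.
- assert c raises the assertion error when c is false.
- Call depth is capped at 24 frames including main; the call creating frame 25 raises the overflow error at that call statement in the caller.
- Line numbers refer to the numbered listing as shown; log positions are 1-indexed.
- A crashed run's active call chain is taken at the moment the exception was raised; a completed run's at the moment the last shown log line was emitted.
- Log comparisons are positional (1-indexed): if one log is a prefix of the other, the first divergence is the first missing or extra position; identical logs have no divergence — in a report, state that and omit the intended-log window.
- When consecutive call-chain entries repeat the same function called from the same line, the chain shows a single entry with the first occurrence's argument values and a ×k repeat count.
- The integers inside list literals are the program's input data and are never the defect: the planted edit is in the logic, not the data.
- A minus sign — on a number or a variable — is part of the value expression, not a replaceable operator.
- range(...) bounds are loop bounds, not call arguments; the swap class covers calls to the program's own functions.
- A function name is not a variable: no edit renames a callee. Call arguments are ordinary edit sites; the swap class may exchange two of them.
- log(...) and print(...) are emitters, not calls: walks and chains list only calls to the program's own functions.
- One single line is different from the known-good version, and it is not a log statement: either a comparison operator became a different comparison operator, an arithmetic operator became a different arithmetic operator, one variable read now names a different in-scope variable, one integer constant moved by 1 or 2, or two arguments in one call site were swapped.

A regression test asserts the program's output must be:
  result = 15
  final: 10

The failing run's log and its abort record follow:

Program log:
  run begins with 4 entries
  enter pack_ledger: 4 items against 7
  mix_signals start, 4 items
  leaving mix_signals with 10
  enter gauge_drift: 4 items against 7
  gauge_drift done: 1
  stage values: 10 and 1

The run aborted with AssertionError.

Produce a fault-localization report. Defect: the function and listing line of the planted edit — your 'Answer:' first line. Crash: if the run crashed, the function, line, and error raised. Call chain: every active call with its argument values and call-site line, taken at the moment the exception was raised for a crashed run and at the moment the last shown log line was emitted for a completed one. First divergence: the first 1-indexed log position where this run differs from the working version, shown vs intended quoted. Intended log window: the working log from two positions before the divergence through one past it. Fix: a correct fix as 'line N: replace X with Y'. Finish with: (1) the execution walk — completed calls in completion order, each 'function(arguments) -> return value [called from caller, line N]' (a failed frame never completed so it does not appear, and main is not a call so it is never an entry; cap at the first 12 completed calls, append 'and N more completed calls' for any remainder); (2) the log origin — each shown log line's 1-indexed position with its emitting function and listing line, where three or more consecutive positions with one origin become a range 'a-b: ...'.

Answer: the defect is in pack_ledger at line 30.
The tell: After 7 matching log lines the faulty run goes silent, while the working version continues with 'driver got 10'.
Crash: pack_ledger, line 30, AssertionError.
Call chain: main -> pack_ledger([7, 4, 10, 10], 7) (called at line 46).
First divergence: position 8; the shown log stops at 7 lines while the working version next logs 'driver got 10'.
Intended log window:
  6: gauge_drift done: 1
  7: stage values: 10 and 1
  8: driver got 10
  9: probe_limits: inputs 10 and 3
Execution walk:
  mix_signals([7, 4, 10, 10]) -> 10  [called from pack_ledger, line 27]
  gauge_drift([7, 4, 10, 10], 7) -> 1  [called from pack_ledger, line 28]
Log line origins:
  1: emitted by main (line 45)
  2: emitted by pack_ledger (line 26)
  3: emitted by mix_signals (line 2)
  4: emitted by mix_signals (line 7)
  5: emitted by gauge_drift (line 11)
  6: emitted by gauge_drift (line 16)
  7: emitted by pack_ledger (line 29)
A correct fix: line 30: replace `1` with `0`.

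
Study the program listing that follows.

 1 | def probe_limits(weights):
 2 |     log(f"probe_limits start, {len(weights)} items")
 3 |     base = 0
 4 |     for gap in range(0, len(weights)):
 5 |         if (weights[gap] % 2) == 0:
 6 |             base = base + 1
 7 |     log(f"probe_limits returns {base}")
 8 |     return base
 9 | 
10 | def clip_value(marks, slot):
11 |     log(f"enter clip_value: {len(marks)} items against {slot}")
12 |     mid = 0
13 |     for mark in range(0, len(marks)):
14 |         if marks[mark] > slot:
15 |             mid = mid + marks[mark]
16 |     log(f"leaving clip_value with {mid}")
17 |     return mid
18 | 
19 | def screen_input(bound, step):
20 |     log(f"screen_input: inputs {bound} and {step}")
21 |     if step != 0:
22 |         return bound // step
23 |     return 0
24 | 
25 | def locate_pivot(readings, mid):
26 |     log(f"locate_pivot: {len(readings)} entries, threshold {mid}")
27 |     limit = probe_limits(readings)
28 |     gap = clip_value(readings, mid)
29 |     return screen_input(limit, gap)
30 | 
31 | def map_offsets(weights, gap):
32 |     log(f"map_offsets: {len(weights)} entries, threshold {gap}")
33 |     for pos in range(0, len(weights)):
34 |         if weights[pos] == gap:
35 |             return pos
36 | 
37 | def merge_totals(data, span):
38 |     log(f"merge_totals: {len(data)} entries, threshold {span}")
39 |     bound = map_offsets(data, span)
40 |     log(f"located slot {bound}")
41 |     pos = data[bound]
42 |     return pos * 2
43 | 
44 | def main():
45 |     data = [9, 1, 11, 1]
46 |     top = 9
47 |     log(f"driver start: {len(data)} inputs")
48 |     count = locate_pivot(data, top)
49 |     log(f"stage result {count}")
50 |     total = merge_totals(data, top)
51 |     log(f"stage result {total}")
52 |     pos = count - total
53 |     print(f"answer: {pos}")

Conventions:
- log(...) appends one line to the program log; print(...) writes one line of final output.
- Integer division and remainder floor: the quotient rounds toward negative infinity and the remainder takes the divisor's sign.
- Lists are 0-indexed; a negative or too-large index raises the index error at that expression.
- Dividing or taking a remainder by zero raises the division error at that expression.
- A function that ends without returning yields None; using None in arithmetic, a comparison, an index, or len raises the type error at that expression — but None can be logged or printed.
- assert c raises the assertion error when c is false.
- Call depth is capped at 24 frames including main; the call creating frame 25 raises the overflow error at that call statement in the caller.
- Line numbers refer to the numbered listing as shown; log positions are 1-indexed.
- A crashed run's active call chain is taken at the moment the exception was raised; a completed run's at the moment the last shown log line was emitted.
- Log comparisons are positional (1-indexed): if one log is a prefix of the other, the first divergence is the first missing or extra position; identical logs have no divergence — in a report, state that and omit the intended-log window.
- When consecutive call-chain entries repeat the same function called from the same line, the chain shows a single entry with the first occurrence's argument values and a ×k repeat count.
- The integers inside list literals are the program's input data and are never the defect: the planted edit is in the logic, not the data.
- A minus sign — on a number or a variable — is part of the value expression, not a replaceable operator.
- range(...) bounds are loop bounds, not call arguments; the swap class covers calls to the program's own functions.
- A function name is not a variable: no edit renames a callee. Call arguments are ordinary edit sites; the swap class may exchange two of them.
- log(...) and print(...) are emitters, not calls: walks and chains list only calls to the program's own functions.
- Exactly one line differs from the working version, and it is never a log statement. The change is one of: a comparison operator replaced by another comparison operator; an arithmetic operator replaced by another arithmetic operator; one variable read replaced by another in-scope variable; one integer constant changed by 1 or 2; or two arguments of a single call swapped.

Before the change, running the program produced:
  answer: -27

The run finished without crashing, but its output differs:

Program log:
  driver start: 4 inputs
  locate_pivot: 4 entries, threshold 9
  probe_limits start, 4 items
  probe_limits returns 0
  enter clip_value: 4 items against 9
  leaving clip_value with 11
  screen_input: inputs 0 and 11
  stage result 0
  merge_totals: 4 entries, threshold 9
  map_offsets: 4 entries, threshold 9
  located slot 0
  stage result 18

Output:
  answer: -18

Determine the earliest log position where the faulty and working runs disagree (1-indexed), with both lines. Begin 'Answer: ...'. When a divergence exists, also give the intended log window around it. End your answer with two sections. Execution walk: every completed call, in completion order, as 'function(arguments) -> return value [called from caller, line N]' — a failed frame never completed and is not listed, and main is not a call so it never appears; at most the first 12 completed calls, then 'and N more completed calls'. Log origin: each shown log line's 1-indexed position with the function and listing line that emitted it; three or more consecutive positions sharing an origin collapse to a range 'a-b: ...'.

Answer: position 12; shown 'stage result 18' vs intended 'stage result 27'.
Intended log window:
  10: map_offsets: 4 entries, threshold 9
  11: located slot 0
  12: stage result 27
Execution walk:
  probe_limits([9, 1, 11, 1]) -> 0  [called from locate_pivot, line 27]
  clip_value([9, 1, 11, 1], 9) -> 11  [called from locate_pivot, line 28]
  screen_input(0, 11) -> 0  [called from locate_pivot, line 29]
  locate_pivot([9, 1, 11, 1], 9) -> 0  [called from main, line 48]
  map_offsets([9, 1, 11, 1], 9) -> 0  [called from merge_totals, line 39]
  merge_totals([9, 1, 11, 1], 9) -> 18  [called from main, line 50]
Log origin:
  1: logged in main at line 47
  2: logged in locate_pivot at line 26
  3: logged in probe_limits at line 2
  4: logged in probe_limits at line 7
  5: logged in clip_value at line 11
  6: logged in clip_value at line 16
  7: logged in screen_input at line 20
  8: logged in main at line 49
  9: logged in merge_totals at line 38
  10: logged in map_offsets at line 32
  11: logged in merge_totals at line 40
  12: logged in main at line 51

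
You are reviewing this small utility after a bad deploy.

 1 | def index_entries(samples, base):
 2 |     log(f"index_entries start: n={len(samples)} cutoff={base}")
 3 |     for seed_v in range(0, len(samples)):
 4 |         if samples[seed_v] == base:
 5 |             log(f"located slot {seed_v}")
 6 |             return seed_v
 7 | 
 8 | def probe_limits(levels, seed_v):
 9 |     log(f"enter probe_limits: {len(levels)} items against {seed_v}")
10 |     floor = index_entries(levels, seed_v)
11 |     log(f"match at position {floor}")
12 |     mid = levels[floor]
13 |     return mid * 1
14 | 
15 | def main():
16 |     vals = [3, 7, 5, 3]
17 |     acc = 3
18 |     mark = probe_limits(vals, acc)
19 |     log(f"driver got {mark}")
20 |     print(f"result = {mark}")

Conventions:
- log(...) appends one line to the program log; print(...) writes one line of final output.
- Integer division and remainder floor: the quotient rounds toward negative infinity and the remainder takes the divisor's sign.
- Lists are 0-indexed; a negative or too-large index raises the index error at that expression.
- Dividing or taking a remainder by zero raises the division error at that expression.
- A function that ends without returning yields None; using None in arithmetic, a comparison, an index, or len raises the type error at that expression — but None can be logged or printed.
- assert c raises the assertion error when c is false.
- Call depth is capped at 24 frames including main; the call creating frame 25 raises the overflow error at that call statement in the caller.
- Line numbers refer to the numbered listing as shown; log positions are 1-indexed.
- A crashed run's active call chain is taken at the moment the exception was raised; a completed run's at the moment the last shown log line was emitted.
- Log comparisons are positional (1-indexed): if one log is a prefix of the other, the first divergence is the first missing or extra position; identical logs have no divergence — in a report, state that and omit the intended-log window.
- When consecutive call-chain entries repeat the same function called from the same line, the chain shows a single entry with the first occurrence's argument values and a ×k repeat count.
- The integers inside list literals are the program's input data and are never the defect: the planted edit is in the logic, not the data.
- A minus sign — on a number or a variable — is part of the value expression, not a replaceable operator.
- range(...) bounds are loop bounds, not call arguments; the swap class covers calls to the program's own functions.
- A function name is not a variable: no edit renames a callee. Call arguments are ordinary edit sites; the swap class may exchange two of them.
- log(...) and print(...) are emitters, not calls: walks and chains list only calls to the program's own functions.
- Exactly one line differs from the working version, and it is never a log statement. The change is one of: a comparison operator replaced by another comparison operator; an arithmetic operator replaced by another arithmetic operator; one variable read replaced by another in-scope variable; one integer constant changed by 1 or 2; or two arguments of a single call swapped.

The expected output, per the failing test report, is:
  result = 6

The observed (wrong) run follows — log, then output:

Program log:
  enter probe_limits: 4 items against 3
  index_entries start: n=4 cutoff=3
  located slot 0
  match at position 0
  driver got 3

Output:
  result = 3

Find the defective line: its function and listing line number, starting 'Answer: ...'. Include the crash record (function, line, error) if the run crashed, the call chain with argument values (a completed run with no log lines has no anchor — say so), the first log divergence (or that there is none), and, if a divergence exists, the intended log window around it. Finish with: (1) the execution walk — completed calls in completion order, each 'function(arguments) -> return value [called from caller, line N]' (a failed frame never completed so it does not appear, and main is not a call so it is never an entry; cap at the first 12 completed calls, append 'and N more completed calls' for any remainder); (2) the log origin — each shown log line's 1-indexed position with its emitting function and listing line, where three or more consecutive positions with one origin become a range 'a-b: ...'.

Answer: the defect is in probe_limits at line 13.
Core observation: Log line 5 is where behavior first shows: 'driver got 3' appears instead of 'driver got 6'.
Call chain: main.
First divergence: position 5 — shown 'driver got 3', intended 'driver got 6'.
Intended log window:
  3: located slot 0
  4: match at position 0
  5: driver got 6
Execution walk:
  index_entries([3, 7, 5, 3], 3) -> 0  [called from probe_limits, line 10]
  probe_limits([3, 7, 5, 3], 3) -> 3  [called from main, line 18]
Log origins:
  1: logged in probe_limits at line 9
  2: logged in index_entries at line 2
  3: logged in index_entries at line 5
  4: logged in probe_limits at line 11
  5: logged in main at line 19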